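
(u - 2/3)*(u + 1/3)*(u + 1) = u^3 + 2*u^2/3 - 5*u/9 - 2/9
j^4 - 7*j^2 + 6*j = j*(j - 2)*(j - 1)*(j + 3)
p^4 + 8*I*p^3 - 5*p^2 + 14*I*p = p*(p - I)*(p + 2*I)*(p + 7*I)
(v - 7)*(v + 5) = v^2 - 2*v - 35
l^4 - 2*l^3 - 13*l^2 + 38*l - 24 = (l - 3)*(l - 2)*(l - 1)*(l + 4)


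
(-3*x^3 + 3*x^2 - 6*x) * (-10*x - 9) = 30*x^4 - 3*x^3 + 33*x^2 + 54*x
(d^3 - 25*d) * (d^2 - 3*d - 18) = d^5 - 3*d^4 - 43*d^3 + 75*d^2 + 450*d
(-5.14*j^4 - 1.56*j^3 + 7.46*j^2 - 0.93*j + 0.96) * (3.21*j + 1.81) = -16.4994*j^5 - 14.311*j^4 + 21.123*j^3 + 10.5173*j^2 + 1.3983*j + 1.7376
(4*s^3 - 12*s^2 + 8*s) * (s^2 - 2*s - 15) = 4*s^5 - 20*s^4 - 28*s^3 + 164*s^2 - 120*s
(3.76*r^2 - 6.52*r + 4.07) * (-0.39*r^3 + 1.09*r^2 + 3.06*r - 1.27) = -1.4664*r^5 + 6.6412*r^4 + 2.8115*r^3 - 20.2901*r^2 + 20.7346*r - 5.1689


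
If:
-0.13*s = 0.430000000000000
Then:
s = -3.31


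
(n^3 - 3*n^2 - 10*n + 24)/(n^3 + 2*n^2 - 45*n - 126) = (n^2 - 6*n + 8)/(n^2 - n - 42)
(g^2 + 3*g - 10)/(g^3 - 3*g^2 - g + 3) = (g^2 + 3*g - 10)/(g^3 - 3*g^2 - g + 3)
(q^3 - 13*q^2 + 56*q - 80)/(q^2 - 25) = (q^2 - 8*q + 16)/(q + 5)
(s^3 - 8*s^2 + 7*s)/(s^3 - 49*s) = (s - 1)/(s + 7)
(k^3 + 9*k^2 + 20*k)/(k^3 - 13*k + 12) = k*(k + 5)/(k^2 - 4*k + 3)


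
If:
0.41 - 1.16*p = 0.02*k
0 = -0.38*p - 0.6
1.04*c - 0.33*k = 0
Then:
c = 35.56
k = 112.08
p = -1.58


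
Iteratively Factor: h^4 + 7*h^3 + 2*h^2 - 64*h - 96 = (h + 2)*(h^3 + 5*h^2 - 8*h - 48) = (h + 2)*(h + 4)*(h^2 + h - 12) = (h - 3)*(h + 2)*(h + 4)*(h + 4)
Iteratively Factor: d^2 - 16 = (d - 4)*(d + 4)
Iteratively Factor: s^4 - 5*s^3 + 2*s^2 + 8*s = (s - 2)*(s^3 - 3*s^2 - 4*s) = (s - 2)*(s + 1)*(s^2 - 4*s) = (s - 4)*(s - 2)*(s + 1)*(s)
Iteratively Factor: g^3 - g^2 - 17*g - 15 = (g - 5)*(g^2 + 4*g + 3) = (g - 5)*(g + 1)*(g + 3)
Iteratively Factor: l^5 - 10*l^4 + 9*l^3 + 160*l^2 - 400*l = (l - 4)*(l^4 - 6*l^3 - 15*l^2 + 100*l) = l*(l - 4)*(l^3 - 6*l^2 - 15*l + 100) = l*(l - 4)*(l + 4)*(l^2 - 10*l + 25) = l*(l - 5)*(l - 4)*(l + 4)*(l - 5)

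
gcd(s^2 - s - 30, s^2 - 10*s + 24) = s - 6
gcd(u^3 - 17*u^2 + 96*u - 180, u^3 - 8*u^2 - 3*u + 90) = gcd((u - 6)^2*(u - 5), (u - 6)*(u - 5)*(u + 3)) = u^2 - 11*u + 30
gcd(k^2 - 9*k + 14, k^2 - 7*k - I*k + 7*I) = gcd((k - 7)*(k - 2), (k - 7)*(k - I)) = k - 7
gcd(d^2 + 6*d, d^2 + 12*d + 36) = d + 6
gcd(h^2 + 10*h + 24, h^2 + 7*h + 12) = h + 4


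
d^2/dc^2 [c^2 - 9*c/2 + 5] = 2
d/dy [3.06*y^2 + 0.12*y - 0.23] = 6.12*y + 0.12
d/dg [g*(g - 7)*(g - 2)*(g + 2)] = 4*g^3 - 21*g^2 - 8*g + 28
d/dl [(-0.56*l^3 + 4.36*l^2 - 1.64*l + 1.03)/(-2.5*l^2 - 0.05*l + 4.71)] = (1.4*l^4 + 0.0560000000000009*l^3 - 12.2308*l^2 + 46.2212*l - 7.6729)/(6.25*l^4 + 0.25*l^3 - 23.5475*l^2 - 0.471*l + 22.1841)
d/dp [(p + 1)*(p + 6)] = 2*p + 7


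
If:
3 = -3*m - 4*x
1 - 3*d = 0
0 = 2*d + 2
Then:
No Solution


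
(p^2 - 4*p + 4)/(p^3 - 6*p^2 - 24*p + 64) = (p - 2)/(p^2 - 4*p - 32)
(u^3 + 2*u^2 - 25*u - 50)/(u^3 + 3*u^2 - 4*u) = (u^3 + 2*u^2 - 25*u - 50)/(u*(u^2 + 3*u - 4))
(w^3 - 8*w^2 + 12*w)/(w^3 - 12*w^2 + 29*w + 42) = w*(w - 2)/(w^2 - 6*w - 7)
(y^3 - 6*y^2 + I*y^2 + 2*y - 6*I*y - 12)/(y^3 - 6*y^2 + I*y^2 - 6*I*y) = (y^2 + I*y + 2)/(y*(y + I))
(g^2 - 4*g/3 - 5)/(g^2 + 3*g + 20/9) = 3*(g - 3)/(3*g + 4)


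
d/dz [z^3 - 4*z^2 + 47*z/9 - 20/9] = 3*z^2 - 8*z + 47/9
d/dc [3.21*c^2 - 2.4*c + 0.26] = 6.42*c - 2.4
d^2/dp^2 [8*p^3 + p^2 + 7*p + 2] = 48*p + 2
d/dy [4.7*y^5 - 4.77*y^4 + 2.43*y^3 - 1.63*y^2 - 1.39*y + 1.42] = 23.5*y^4 - 19.08*y^3 + 7.29*y^2 - 3.26*y - 1.39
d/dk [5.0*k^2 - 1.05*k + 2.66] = 10.0*k - 1.05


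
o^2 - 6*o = o*(o - 6)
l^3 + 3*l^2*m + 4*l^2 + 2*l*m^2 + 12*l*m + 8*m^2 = (l + 4)*(l + m)*(l + 2*m)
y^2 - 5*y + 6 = (y - 3)*(y - 2)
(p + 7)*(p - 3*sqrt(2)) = p^2 - 3*sqrt(2)*p + 7*p - 21*sqrt(2)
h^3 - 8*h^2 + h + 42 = (h - 7)*(h - 3)*(h + 2)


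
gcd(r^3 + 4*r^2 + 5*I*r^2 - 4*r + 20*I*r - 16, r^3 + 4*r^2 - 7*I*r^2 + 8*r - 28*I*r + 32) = r^2 + r*(4 + I) + 4*I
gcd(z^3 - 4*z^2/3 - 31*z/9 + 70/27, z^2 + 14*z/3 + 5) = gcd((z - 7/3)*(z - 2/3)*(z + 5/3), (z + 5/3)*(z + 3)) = z + 5/3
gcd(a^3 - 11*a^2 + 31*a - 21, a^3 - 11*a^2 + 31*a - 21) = a^3 - 11*a^2 + 31*a - 21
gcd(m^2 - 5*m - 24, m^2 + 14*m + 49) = 1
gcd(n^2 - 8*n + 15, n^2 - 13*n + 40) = n - 5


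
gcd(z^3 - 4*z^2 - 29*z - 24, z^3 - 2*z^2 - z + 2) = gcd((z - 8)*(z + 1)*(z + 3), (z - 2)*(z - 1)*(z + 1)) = z + 1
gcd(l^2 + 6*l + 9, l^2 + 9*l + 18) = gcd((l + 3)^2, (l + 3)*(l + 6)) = l + 3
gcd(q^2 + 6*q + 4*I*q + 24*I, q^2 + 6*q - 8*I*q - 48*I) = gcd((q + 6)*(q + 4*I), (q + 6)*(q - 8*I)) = q + 6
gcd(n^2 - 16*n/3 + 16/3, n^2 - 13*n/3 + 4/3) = n - 4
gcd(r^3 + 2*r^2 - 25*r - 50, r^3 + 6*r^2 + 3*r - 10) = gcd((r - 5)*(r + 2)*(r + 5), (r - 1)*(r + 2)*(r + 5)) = r^2 + 7*r + 10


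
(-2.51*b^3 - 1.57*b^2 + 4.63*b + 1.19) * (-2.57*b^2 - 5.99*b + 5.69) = 6.4507*b^5 + 19.0698*b^4 - 16.7767*b^3 - 39.7253*b^2 + 19.2166*b + 6.7711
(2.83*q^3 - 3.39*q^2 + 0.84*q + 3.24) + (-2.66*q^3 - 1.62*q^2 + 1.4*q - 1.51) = 0.17*q^3 - 5.01*q^2 + 2.24*q + 1.73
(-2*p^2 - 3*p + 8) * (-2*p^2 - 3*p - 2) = 4*p^4 + 12*p^3 - 3*p^2 - 18*p - 16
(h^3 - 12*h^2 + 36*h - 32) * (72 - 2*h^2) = -2*h^5 + 24*h^4 - 800*h^2 + 2592*h - 2304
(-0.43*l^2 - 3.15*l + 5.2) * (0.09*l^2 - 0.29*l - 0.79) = -0.0387*l^4 - 0.1588*l^3 + 1.7212*l^2 + 0.9805*l - 4.108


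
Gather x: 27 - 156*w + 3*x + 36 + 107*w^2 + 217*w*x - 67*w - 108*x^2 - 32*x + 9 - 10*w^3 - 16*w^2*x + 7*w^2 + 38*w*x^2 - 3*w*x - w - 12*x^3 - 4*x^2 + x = -10*w^3 + 114*w^2 - 224*w - 12*x^3 + x^2*(38*w - 112) + x*(-16*w^2 + 214*w - 28) + 72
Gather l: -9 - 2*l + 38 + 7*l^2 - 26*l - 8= 7*l^2 - 28*l + 21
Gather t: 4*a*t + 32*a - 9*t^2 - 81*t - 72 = 32*a - 9*t^2 + t*(4*a - 81) - 72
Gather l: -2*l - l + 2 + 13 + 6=21 - 3*l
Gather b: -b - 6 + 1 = -b - 5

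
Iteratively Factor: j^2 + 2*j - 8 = (j + 4)*(j - 2)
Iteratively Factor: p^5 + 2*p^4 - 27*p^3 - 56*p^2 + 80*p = (p - 5)*(p^4 + 7*p^3 + 8*p^2 - 16*p) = (p - 5)*(p - 1)*(p^3 + 8*p^2 + 16*p) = (p - 5)*(p - 1)*(p + 4)*(p^2 + 4*p) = p*(p - 5)*(p - 1)*(p + 4)*(p + 4)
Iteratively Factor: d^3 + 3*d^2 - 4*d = (d + 4)*(d^2 - d) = (d - 1)*(d + 4)*(d)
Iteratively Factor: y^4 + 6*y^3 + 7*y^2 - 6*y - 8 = (y - 1)*(y^3 + 7*y^2 + 14*y + 8) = (y - 1)*(y + 4)*(y^2 + 3*y + 2) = (y - 1)*(y + 1)*(y + 4)*(y + 2)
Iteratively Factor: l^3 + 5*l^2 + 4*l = (l + 1)*(l^2 + 4*l) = l*(l + 1)*(l + 4)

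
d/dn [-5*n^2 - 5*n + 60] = -10*n - 5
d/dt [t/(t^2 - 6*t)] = -1/(t - 6)^2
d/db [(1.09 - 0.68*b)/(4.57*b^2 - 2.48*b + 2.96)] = (3.1076*b^2 - 9.9626*b + 0.6904)/(20.8849*b^4 - 22.6672*b^3 + 33.2048*b^2 - 14.6816*b + 8.7616)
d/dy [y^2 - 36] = 2*y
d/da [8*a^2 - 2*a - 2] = 16*a - 2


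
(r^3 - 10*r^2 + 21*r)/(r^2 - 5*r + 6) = r*(r - 7)/(r - 2)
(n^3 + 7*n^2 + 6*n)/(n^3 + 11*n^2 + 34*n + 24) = n/(n + 4)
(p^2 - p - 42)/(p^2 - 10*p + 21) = (p + 6)/(p - 3)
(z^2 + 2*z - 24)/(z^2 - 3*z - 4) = (z + 6)/(z + 1)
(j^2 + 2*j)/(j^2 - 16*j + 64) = j*(j + 2)/(j^2 - 16*j + 64)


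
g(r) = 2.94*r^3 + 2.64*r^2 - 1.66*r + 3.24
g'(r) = 8.82*r^2 + 5.28*r - 1.66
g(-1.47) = 2.05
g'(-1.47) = 9.64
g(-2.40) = -18.21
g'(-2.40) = 36.47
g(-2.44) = -19.70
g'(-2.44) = 37.97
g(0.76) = 4.79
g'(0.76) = 7.45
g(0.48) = 3.38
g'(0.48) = 2.91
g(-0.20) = 3.65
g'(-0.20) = -2.36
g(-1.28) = 3.52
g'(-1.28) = 6.03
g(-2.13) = -9.66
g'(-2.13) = 27.11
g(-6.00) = -526.80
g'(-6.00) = 284.18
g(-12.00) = -4677.00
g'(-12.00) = 1205.06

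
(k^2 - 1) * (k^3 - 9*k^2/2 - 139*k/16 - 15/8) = k^5 - 9*k^4/2 - 155*k^3/16 + 21*k^2/8 + 139*k/16 + 15/8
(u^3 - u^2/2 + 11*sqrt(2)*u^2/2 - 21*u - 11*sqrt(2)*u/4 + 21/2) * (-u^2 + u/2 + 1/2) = -u^5 - 11*sqrt(2)*u^4/2 + u^4 + 11*sqrt(2)*u^3/2 + 85*u^3/4 - 85*u^2/4 + 11*sqrt(2)*u^2/8 - 21*u/4 - 11*sqrt(2)*u/8 + 21/4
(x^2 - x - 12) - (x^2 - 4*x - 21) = 3*x + 9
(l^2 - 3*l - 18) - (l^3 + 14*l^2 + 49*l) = -l^3 - 13*l^2 - 52*l - 18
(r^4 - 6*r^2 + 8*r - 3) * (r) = r^5 - 6*r^3 + 8*r^2 - 3*r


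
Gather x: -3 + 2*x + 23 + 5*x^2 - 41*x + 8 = 5*x^2 - 39*x + 28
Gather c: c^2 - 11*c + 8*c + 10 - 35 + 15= c^2 - 3*c - 10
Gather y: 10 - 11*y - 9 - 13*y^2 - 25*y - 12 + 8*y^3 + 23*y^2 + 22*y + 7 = 8*y^3 + 10*y^2 - 14*y - 4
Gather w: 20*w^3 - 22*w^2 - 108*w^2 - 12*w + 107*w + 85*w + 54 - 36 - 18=20*w^3 - 130*w^2 + 180*w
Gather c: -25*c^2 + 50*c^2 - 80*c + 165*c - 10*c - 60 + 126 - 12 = 25*c^2 + 75*c + 54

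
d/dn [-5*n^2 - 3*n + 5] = -10*n - 3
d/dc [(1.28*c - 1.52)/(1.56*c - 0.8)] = (2.101632*c - 1.07776)/(1.56*c - 0.8)^3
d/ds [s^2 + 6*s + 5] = 2*s + 6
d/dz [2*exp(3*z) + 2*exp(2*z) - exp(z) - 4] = (6*exp(2*z) + 4*exp(z) - 1)*exp(z)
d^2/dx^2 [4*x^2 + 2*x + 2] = 8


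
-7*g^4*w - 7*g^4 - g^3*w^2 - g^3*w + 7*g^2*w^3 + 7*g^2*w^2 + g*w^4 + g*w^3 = (-g + w)*(g + w)*(7*g + w)*(g*w + g)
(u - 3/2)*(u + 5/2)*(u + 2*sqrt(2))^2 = u^4 + u^3 + 4*sqrt(2)*u^3 + 17*u^2/4 + 4*sqrt(2)*u^2 - 15*sqrt(2)*u + 8*u - 30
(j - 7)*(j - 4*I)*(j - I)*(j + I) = j^4 - 7*j^3 - 4*I*j^3 + j^2 + 28*I*j^2 - 7*j - 4*I*j + 28*I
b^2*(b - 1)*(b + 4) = b^4 + 3*b^3 - 4*b^2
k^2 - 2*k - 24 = (k - 6)*(k + 4)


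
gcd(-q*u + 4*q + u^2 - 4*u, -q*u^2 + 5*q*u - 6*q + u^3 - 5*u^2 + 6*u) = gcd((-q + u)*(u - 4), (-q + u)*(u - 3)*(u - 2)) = q - u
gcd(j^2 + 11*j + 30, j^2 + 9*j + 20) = j + 5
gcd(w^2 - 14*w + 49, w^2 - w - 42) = w - 7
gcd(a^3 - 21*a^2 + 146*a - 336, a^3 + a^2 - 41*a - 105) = a - 7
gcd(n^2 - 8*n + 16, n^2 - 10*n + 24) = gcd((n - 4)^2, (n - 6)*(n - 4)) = n - 4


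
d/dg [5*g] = 5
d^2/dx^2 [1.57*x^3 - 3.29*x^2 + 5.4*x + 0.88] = 9.42*x - 6.58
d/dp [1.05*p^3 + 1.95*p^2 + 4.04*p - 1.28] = 3.15*p^2 + 3.9*p + 4.04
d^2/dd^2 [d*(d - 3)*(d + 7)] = 6*d + 8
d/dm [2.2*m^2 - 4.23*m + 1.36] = 4.4*m - 4.23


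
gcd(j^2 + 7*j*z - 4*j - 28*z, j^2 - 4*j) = j - 4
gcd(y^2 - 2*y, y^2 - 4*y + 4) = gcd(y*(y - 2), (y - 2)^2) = y - 2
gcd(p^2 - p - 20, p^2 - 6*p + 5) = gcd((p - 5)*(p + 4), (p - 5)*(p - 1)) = p - 5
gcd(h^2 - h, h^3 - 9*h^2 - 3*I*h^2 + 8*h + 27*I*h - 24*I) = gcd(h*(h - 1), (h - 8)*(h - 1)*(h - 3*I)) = h - 1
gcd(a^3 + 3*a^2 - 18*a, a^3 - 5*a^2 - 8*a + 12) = 1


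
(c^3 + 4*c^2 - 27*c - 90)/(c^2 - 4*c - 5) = (c^2 + 9*c + 18)/(c + 1)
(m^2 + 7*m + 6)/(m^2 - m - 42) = (m + 1)/(m - 7)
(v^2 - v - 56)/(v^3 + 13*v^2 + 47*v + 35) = (v - 8)/(v^2 + 6*v + 5)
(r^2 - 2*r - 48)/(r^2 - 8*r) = (r + 6)/r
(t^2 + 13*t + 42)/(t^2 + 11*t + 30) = (t + 7)/(t + 5)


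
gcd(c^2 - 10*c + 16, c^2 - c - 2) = c - 2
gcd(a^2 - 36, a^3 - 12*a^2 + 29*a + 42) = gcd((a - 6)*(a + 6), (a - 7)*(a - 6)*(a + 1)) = a - 6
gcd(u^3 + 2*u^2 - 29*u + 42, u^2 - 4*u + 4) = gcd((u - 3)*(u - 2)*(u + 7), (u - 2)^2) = u - 2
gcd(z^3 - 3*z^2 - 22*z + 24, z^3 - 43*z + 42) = z^2 - 7*z + 6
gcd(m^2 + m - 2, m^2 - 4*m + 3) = m - 1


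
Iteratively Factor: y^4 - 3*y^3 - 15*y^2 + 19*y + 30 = (y + 3)*(y^3 - 6*y^2 + 3*y + 10) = (y - 5)*(y + 3)*(y^2 - y - 2) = (y - 5)*(y - 2)*(y + 3)*(y + 1)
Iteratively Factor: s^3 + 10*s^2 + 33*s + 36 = (s + 4)*(s^2 + 6*s + 9) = (s + 3)*(s + 4)*(s + 3)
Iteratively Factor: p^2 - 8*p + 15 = (p - 5)*(p - 3)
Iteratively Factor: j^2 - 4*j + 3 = (j - 1)*(j - 3)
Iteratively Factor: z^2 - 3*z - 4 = (z - 4)*(z + 1)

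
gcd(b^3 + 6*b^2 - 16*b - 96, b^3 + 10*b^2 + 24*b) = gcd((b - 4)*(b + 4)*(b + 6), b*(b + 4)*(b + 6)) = b^2 + 10*b + 24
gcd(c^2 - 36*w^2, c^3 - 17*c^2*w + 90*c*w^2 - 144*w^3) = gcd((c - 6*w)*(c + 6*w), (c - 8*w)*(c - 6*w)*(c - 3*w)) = -c + 6*w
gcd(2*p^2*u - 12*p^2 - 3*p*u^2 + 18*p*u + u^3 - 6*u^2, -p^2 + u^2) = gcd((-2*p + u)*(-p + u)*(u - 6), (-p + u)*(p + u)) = p - u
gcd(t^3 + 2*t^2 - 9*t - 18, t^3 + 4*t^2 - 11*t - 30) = t^2 - t - 6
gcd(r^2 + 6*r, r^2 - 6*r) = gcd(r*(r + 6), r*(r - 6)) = r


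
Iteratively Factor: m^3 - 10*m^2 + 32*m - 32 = (m - 4)*(m^2 - 6*m + 8) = (m - 4)*(m - 2)*(m - 4)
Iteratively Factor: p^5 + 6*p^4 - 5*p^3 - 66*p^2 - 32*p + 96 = (p + 4)*(p^4 + 2*p^3 - 13*p^2 - 14*p + 24) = (p + 4)^2*(p^3 - 2*p^2 - 5*p + 6) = (p + 2)*(p + 4)^2*(p^2 - 4*p + 3) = (p - 1)*(p + 2)*(p + 4)^2*(p - 3)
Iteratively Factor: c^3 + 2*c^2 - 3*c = (c + 3)*(c^2 - c) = (c - 1)*(c + 3)*(c)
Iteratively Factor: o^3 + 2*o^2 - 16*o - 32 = (o + 4)*(o^2 - 2*o - 8) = (o - 4)*(o + 4)*(o + 2)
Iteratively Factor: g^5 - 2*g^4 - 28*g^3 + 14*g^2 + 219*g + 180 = (g + 3)*(g^4 - 5*g^3 - 13*g^2 + 53*g + 60) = (g - 5)*(g + 3)*(g^3 - 13*g - 12) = (g - 5)*(g + 3)^2*(g^2 - 3*g - 4) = (g - 5)*(g - 4)*(g + 3)^2*(g + 1)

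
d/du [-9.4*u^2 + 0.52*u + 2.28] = 0.52 - 18.8*u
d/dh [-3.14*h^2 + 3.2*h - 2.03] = 3.2 - 6.28*h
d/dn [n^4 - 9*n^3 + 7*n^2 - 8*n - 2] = 4*n^3 - 27*n^2 + 14*n - 8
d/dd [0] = 0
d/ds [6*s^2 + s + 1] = 12*s + 1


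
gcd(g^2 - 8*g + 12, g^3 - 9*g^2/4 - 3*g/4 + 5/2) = g - 2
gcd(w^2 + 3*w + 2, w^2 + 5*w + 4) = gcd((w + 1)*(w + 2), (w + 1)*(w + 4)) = w + 1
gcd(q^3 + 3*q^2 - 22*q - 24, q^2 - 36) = q + 6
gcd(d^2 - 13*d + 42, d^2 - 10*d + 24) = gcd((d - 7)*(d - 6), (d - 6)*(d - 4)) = d - 6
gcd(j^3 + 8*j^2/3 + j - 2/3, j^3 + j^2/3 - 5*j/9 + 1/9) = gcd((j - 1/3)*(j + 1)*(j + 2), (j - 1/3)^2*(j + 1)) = j^2 + 2*j/3 - 1/3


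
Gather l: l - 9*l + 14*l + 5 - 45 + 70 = 6*l + 30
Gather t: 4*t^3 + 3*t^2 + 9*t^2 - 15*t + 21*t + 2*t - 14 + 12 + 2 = 4*t^3 + 12*t^2 + 8*t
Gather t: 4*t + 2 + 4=4*t + 6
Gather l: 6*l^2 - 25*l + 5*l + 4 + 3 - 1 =6*l^2 - 20*l + 6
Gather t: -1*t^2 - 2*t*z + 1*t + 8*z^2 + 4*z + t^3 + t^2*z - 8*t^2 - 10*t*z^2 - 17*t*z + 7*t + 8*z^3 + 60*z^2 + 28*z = t^3 + t^2*(z - 9) + t*(-10*z^2 - 19*z + 8) + 8*z^3 + 68*z^2 + 32*z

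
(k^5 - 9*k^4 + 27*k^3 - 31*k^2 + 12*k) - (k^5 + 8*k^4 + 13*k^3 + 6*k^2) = -17*k^4 + 14*k^3 - 37*k^2 + 12*k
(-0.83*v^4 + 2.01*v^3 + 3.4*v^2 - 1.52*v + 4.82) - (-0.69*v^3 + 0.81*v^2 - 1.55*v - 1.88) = -0.83*v^4 + 2.7*v^3 + 2.59*v^2 + 0.03*v + 6.7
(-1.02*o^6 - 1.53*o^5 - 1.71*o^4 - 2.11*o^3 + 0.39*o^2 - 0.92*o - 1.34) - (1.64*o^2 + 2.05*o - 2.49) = -1.02*o^6 - 1.53*o^5 - 1.71*o^4 - 2.11*o^3 - 1.25*o^2 - 2.97*o + 1.15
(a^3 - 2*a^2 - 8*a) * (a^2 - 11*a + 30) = a^5 - 13*a^4 + 44*a^3 + 28*a^2 - 240*a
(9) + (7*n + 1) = 7*n + 10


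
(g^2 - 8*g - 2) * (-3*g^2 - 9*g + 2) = -3*g^4 + 15*g^3 + 80*g^2 + 2*g - 4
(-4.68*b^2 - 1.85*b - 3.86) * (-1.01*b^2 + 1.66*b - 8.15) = 4.7268*b^4 - 5.9003*b^3 + 38.9696*b^2 + 8.6699*b + 31.459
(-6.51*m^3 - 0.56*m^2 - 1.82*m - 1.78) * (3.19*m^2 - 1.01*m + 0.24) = -20.7669*m^5 + 4.7887*m^4 - 6.8026*m^3 - 3.9744*m^2 + 1.361*m - 0.4272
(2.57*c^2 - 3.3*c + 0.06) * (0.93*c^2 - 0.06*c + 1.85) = 2.3901*c^4 - 3.2232*c^3 + 5.0083*c^2 - 6.1086*c + 0.111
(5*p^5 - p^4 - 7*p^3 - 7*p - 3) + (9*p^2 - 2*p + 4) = 5*p^5 - p^4 - 7*p^3 + 9*p^2 - 9*p + 1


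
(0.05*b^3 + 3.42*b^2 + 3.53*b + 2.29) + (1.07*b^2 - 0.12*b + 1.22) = 0.05*b^3 + 4.49*b^2 + 3.41*b + 3.51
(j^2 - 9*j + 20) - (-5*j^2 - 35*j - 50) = 6*j^2 + 26*j + 70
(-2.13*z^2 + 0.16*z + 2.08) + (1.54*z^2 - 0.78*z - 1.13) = -0.59*z^2 - 0.62*z + 0.95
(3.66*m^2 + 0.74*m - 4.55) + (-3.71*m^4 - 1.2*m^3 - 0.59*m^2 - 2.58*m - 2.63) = -3.71*m^4 - 1.2*m^3 + 3.07*m^2 - 1.84*m - 7.18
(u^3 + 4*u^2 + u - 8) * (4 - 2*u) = -2*u^4 - 4*u^3 + 14*u^2 + 20*u - 32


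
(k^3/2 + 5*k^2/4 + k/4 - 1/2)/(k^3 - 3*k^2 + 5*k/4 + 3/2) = (2*k^3 + 5*k^2 + k - 2)/(4*k^3 - 12*k^2 + 5*k + 6)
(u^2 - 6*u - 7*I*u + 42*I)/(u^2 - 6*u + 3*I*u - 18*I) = (u - 7*I)/(u + 3*I)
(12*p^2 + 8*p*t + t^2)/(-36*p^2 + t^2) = (-2*p - t)/(6*p - t)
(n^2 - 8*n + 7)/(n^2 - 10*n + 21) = (n - 1)/(n - 3)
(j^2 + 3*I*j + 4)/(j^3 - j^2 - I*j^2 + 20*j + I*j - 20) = (j - I)/(j^2 - j*(1 + 5*I) + 5*I)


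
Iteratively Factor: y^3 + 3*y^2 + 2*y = (y + 2)*(y^2 + y) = y*(y + 2)*(y + 1)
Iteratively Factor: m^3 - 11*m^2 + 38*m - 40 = (m - 5)*(m^2 - 6*m + 8) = (m - 5)*(m - 2)*(m - 4)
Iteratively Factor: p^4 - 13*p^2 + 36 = (p - 3)*(p^3 + 3*p^2 - 4*p - 12) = (p - 3)*(p + 2)*(p^2 + p - 6) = (p - 3)*(p + 2)*(p + 3)*(p - 2)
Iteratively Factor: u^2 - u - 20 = (u + 4)*(u - 5)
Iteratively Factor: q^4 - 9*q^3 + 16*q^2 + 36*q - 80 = (q - 2)*(q^3 - 7*q^2 + 2*q + 40) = (q - 4)*(q - 2)*(q^2 - 3*q - 10) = (q - 5)*(q - 4)*(q - 2)*(q + 2)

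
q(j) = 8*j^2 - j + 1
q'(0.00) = -1.00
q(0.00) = 1.00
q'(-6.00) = -97.00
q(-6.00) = 295.00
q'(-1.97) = -32.52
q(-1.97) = 34.02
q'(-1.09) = -18.44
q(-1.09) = 11.59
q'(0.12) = 0.92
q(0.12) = 1.00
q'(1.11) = 16.76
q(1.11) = 9.75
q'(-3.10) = -50.60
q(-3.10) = 80.98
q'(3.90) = 61.40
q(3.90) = 118.78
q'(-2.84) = -46.44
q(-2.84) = 68.36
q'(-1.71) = -28.36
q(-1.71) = 26.10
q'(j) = 16*j - 1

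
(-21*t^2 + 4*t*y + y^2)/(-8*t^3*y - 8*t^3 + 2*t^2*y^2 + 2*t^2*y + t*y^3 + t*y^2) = (-21*t^2 + 4*t*y + y^2)/(t*(-8*t^2*y - 8*t^2 + 2*t*y^2 + 2*t*y + y^3 + y^2))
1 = 1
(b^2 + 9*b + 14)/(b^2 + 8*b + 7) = (b + 2)/(b + 1)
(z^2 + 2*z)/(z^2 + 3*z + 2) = z/(z + 1)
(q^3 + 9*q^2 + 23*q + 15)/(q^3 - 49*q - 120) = (q + 1)/(q - 8)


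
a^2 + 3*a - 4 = (a - 1)*(a + 4)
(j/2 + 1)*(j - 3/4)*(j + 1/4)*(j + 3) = j^4/2 + 9*j^3/4 + 53*j^2/32 - 63*j/32 - 9/16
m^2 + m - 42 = (m - 6)*(m + 7)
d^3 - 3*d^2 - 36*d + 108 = (d - 6)*(d - 3)*(d + 6)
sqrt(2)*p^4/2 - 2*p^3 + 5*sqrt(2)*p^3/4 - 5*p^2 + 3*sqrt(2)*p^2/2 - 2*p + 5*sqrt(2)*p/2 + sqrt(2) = (p + 1/2)*(p - sqrt(2))^2*(sqrt(2)*p/2 + sqrt(2))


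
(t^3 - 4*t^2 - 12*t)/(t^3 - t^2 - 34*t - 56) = t*(t - 6)/(t^2 - 3*t - 28)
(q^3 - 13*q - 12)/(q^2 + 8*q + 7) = (q^2 - q - 12)/(q + 7)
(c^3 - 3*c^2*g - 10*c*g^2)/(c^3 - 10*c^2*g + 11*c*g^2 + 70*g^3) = c/(c - 7*g)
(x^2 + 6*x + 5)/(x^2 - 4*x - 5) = (x + 5)/(x - 5)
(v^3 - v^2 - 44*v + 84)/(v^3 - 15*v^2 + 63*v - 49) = (v^3 - v^2 - 44*v + 84)/(v^3 - 15*v^2 + 63*v - 49)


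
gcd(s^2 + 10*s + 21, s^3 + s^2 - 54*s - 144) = s + 3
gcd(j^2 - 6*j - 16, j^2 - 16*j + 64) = j - 8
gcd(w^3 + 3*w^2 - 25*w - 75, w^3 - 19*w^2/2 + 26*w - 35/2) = w - 5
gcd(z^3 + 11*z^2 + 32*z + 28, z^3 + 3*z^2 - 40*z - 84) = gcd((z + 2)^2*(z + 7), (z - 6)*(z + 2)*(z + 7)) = z^2 + 9*z + 14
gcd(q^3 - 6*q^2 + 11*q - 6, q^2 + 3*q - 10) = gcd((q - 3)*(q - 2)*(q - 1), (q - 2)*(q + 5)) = q - 2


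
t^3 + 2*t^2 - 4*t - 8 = (t - 2)*(t + 2)^2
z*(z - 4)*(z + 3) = z^3 - z^2 - 12*z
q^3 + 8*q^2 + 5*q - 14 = (q - 1)*(q + 2)*(q + 7)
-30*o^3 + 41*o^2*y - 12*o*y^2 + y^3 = (-6*o + y)*(-5*o + y)*(-o + y)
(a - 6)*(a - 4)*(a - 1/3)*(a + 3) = a^4 - 22*a^3/3 - 11*a^2/3 + 74*a - 24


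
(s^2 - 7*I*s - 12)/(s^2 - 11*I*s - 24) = (s - 4*I)/(s - 8*I)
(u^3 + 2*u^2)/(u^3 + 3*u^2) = (u + 2)/(u + 3)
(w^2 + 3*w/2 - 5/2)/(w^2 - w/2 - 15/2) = (w - 1)/(w - 3)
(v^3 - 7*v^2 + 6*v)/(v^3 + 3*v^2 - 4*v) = (v - 6)/(v + 4)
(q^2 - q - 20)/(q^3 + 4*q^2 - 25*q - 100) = 1/(q + 5)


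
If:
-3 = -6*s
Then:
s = 1/2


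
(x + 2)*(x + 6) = x^2 + 8*x + 12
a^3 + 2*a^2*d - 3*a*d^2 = a*(a - d)*(a + 3*d)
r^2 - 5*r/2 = r*(r - 5/2)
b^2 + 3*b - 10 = (b - 2)*(b + 5)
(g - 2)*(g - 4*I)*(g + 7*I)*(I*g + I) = I*g^4 - 3*g^3 - I*g^3 + 3*g^2 + 26*I*g^2 + 6*g - 28*I*g - 56*I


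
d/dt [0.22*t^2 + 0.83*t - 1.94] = 0.44*t + 0.83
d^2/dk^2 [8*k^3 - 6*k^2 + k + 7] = 48*k - 12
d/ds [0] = 0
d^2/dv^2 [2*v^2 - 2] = 4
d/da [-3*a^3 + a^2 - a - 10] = -9*a^2 + 2*a - 1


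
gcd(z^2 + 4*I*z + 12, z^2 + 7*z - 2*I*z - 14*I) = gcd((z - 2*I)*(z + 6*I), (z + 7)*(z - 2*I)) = z - 2*I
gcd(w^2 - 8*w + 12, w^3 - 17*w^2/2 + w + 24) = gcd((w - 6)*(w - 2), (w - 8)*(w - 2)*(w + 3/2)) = w - 2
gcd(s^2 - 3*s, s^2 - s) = s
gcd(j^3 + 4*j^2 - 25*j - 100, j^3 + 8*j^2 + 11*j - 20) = j^2 + 9*j + 20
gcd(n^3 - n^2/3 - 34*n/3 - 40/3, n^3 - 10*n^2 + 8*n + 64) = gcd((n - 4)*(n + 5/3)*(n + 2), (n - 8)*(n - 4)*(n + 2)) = n^2 - 2*n - 8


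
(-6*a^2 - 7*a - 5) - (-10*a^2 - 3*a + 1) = 4*a^2 - 4*a - 6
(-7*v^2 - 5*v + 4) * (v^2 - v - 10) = -7*v^4 + 2*v^3 + 79*v^2 + 46*v - 40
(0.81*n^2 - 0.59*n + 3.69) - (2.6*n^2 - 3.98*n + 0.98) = -1.79*n^2 + 3.39*n + 2.71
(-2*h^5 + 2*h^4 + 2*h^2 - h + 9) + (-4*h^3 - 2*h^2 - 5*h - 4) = -2*h^5 + 2*h^4 - 4*h^3 - 6*h + 5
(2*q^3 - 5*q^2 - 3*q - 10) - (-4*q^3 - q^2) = 6*q^3 - 4*q^2 - 3*q - 10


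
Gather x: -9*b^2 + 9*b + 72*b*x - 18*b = -9*b^2 + 72*b*x - 9*b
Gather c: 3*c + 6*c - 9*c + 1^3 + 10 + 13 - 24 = 0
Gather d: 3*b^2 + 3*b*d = 3*b^2 + 3*b*d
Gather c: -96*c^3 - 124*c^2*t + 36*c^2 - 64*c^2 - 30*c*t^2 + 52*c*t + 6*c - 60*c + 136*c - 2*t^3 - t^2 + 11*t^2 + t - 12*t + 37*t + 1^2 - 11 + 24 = -96*c^3 + c^2*(-124*t - 28) + c*(-30*t^2 + 52*t + 82) - 2*t^3 + 10*t^2 + 26*t + 14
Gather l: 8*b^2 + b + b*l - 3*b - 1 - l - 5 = 8*b^2 - 2*b + l*(b - 1) - 6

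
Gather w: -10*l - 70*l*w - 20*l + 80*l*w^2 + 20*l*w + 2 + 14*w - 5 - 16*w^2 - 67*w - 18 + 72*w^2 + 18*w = -30*l + w^2*(80*l + 56) + w*(-50*l - 35) - 21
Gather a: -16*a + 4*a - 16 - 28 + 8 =-12*a - 36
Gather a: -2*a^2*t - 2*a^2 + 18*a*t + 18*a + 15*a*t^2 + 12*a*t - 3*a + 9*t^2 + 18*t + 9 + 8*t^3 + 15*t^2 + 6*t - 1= a^2*(-2*t - 2) + a*(15*t^2 + 30*t + 15) + 8*t^3 + 24*t^2 + 24*t + 8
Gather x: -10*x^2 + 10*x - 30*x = -10*x^2 - 20*x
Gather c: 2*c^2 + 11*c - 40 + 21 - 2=2*c^2 + 11*c - 21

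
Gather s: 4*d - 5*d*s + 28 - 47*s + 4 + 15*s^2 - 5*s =4*d + 15*s^2 + s*(-5*d - 52) + 32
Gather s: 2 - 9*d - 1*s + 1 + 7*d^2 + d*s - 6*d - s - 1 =7*d^2 - 15*d + s*(d - 2) + 2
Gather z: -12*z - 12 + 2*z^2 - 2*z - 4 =2*z^2 - 14*z - 16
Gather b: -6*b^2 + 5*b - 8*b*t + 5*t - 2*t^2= -6*b^2 + b*(5 - 8*t) - 2*t^2 + 5*t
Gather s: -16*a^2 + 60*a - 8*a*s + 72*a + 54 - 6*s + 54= -16*a^2 + 132*a + s*(-8*a - 6) + 108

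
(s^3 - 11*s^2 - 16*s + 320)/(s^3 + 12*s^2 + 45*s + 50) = (s^2 - 16*s + 64)/(s^2 + 7*s + 10)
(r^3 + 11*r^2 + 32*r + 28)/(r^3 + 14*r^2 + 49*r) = (r^2 + 4*r + 4)/(r*(r + 7))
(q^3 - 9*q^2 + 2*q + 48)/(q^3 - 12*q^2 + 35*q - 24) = (q + 2)/(q - 1)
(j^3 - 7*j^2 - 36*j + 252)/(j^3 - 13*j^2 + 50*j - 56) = (j^2 - 36)/(j^2 - 6*j + 8)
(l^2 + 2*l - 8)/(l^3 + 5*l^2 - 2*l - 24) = 1/(l + 3)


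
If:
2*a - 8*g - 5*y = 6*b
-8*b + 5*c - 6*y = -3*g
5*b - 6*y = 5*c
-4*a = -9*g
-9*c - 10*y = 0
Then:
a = 0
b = 0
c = 0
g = 0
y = 0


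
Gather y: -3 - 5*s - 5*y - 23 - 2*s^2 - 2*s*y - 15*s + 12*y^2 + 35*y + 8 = -2*s^2 - 20*s + 12*y^2 + y*(30 - 2*s) - 18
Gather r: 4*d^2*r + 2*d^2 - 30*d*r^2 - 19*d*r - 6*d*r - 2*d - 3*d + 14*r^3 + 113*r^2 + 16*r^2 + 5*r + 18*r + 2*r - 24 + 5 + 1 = 2*d^2 - 5*d + 14*r^3 + r^2*(129 - 30*d) + r*(4*d^2 - 25*d + 25) - 18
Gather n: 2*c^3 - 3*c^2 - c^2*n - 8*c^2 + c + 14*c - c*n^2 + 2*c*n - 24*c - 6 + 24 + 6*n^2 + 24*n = 2*c^3 - 11*c^2 - 9*c + n^2*(6 - c) + n*(-c^2 + 2*c + 24) + 18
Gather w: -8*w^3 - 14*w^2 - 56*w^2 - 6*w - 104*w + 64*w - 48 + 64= -8*w^3 - 70*w^2 - 46*w + 16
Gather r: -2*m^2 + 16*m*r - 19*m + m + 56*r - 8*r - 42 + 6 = -2*m^2 - 18*m + r*(16*m + 48) - 36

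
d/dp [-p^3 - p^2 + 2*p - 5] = -3*p^2 - 2*p + 2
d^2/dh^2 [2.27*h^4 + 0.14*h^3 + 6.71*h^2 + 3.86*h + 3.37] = 27.24*h^2 + 0.84*h + 13.42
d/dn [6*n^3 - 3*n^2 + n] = 18*n^2 - 6*n + 1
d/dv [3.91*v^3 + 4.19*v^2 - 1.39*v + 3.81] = 11.73*v^2 + 8.38*v - 1.39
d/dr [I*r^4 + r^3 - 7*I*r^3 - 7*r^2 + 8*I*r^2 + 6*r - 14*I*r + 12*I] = 4*I*r^3 + r^2*(3 - 21*I) + r*(-14 + 16*I) + 6 - 14*I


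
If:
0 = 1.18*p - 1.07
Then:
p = 0.91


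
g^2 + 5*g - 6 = (g - 1)*(g + 6)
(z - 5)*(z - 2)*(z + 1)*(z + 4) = z^4 - 2*z^3 - 21*z^2 + 22*z + 40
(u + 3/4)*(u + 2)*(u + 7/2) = u^3 + 25*u^2/4 + 89*u/8 + 21/4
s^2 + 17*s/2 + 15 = (s + 5/2)*(s + 6)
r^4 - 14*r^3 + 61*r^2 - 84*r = r*(r - 7)*(r - 4)*(r - 3)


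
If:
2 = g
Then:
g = 2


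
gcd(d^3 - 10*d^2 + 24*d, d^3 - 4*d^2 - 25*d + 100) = d - 4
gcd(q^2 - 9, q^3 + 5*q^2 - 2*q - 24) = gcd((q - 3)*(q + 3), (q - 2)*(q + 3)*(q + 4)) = q + 3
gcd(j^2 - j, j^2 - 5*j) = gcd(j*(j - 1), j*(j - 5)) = j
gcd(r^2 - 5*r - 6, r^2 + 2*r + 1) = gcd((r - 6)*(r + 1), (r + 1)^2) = r + 1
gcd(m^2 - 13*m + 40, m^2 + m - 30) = m - 5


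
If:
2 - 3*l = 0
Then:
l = 2/3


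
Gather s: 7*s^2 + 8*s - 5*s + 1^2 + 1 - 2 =7*s^2 + 3*s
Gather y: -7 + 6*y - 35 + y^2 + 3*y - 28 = y^2 + 9*y - 70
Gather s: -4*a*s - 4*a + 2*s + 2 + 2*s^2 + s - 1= -4*a + 2*s^2 + s*(3 - 4*a) + 1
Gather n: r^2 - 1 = r^2 - 1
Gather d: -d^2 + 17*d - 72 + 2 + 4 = -d^2 + 17*d - 66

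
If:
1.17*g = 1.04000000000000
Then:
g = 0.89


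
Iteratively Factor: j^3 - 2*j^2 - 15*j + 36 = (j - 3)*(j^2 + j - 12) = (j - 3)*(j + 4)*(j - 3)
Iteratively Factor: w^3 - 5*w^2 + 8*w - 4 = (w - 1)*(w^2 - 4*w + 4) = (w - 2)*(w - 1)*(w - 2)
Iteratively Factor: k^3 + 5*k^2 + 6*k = (k + 2)*(k^2 + 3*k) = (k + 2)*(k + 3)*(k)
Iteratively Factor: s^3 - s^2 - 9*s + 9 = (s - 3)*(s^2 + 2*s - 3) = (s - 3)*(s - 1)*(s + 3)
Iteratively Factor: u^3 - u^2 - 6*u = (u)*(u^2 - u - 6) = u*(u + 2)*(u - 3)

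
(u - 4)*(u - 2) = u^2 - 6*u + 8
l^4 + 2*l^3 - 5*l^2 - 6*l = l*(l - 2)*(l + 1)*(l + 3)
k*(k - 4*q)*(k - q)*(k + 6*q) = k^4 + k^3*q - 26*k^2*q^2 + 24*k*q^3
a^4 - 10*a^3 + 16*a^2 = a^2*(a - 8)*(a - 2)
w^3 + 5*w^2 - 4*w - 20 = (w - 2)*(w + 2)*(w + 5)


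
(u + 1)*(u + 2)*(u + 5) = u^3 + 8*u^2 + 17*u + 10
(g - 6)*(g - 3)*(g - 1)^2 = g^4 - 11*g^3 + 37*g^2 - 45*g + 18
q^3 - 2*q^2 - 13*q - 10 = (q - 5)*(q + 1)*(q + 2)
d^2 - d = d*(d - 1)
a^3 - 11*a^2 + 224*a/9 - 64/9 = (a - 8)*(a - 8/3)*(a - 1/3)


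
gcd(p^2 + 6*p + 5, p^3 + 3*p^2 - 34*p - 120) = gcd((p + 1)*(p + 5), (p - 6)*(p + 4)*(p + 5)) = p + 5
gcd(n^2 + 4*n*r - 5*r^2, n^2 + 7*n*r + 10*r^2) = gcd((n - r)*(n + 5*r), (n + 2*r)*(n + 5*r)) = n + 5*r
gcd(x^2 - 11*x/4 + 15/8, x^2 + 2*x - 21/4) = x - 3/2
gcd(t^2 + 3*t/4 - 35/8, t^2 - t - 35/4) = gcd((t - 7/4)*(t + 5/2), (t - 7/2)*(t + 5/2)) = t + 5/2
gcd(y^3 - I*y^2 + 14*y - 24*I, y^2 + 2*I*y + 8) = y^2 + 2*I*y + 8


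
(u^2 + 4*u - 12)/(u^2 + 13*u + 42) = (u - 2)/(u + 7)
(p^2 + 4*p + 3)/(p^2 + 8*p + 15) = (p + 1)/(p + 5)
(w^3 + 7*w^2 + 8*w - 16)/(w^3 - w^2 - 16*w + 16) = (w + 4)/(w - 4)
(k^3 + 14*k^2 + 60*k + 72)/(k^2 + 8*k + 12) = k + 6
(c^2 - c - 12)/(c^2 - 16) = (c + 3)/(c + 4)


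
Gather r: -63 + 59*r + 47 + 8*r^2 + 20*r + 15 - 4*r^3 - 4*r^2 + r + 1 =-4*r^3 + 4*r^2 + 80*r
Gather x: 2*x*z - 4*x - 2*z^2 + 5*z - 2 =x*(2*z - 4) - 2*z^2 + 5*z - 2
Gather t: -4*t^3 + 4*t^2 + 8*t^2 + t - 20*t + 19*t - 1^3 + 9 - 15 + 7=-4*t^3 + 12*t^2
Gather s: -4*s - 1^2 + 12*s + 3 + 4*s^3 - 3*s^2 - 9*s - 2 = 4*s^3 - 3*s^2 - s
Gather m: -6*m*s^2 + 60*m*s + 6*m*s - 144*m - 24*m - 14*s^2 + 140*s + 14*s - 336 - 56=m*(-6*s^2 + 66*s - 168) - 14*s^2 + 154*s - 392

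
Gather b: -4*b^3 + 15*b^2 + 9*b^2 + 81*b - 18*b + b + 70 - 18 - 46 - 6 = -4*b^3 + 24*b^2 + 64*b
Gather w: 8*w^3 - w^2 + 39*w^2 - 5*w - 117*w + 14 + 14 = 8*w^3 + 38*w^2 - 122*w + 28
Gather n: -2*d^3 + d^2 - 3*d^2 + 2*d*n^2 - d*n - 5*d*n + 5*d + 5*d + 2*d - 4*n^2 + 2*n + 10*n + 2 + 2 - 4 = -2*d^3 - 2*d^2 + 12*d + n^2*(2*d - 4) + n*(12 - 6*d)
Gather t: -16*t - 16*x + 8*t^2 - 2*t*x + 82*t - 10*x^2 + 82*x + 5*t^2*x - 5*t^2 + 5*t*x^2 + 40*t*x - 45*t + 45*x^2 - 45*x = t^2*(5*x + 3) + t*(5*x^2 + 38*x + 21) + 35*x^2 + 21*x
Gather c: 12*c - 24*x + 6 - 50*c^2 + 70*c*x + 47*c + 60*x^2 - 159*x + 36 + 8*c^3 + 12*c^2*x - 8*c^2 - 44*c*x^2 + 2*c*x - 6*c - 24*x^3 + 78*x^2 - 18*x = 8*c^3 + c^2*(12*x - 58) + c*(-44*x^2 + 72*x + 53) - 24*x^3 + 138*x^2 - 201*x + 42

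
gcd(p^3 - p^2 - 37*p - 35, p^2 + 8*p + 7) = p + 1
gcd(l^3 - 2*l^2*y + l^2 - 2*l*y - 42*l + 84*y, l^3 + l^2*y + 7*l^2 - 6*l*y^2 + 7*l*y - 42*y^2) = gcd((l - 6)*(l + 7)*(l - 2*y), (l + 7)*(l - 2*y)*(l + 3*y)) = -l^2 + 2*l*y - 7*l + 14*y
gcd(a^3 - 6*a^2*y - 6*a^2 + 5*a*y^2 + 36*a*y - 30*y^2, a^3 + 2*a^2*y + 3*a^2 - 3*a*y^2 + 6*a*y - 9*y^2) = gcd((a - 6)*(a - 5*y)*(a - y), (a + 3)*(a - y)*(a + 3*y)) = -a + y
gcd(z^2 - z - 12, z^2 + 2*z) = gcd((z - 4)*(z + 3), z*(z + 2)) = 1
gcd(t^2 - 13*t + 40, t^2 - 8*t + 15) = t - 5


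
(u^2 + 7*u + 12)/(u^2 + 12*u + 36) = (u^2 + 7*u + 12)/(u^2 + 12*u + 36)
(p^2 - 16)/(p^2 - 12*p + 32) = (p + 4)/(p - 8)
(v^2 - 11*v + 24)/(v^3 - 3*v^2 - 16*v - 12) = (-v^2 + 11*v - 24)/(-v^3 + 3*v^2 + 16*v + 12)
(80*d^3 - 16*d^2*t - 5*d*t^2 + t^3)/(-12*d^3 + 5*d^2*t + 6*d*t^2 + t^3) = (20*d^2 - 9*d*t + t^2)/(-3*d^2 + 2*d*t + t^2)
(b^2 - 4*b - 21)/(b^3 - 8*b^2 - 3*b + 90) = (b - 7)/(b^2 - 11*b + 30)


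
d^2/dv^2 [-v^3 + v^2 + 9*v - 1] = 2 - 6*v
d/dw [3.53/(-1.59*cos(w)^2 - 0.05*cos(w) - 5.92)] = -(11.2254*cos(w) + 0.1765)*sin(w)/(1.59*cos(w)^2 + 0.05*cos(w) + 5.92)^2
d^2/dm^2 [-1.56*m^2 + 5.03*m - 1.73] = -3.12000000000000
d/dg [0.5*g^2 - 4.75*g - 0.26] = 1.0*g - 4.75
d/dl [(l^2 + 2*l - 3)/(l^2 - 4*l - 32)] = 2*(-3*l^2 - 29*l - 38)/(l^4 - 8*l^3 - 48*l^2 + 256*l + 1024)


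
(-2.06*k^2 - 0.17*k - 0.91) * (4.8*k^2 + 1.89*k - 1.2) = -9.888*k^4 - 4.7094*k^3 - 2.2173*k^2 - 1.5159*k + 1.092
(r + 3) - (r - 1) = 4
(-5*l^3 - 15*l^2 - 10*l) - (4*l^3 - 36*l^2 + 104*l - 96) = -9*l^3 + 21*l^2 - 114*l + 96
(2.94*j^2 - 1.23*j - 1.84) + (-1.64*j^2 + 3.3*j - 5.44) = 1.3*j^2 + 2.07*j - 7.28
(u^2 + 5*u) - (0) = u^2 + 5*u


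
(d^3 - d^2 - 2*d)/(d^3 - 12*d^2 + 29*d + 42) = d*(d - 2)/(d^2 - 13*d + 42)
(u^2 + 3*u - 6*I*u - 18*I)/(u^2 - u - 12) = (u - 6*I)/(u - 4)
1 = 1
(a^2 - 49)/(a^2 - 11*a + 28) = (a + 7)/(a - 4)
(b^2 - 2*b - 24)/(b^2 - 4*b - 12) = (b + 4)/(b + 2)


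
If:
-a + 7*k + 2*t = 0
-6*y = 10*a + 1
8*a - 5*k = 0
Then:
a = -3*y/5 - 1/10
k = -24*y/25 - 4/25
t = 153*y/50 + 51/100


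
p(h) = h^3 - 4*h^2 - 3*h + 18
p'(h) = 3*h^2 - 8*h - 3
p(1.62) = 6.89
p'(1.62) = -8.09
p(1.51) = 7.79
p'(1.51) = -8.24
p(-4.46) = -136.90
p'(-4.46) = 92.35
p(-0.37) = 18.51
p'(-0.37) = 0.37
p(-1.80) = 4.61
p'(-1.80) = 21.12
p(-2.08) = -2.06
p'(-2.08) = 26.62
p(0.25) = 17.02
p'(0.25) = -4.81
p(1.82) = 5.32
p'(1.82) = -7.62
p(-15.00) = -4212.00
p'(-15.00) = 792.00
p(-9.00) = -1008.00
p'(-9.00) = 312.00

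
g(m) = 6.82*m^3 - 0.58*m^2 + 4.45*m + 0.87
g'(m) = 20.46*m^2 - 1.16*m + 4.45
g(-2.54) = -125.93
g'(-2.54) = 139.40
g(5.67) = 1250.63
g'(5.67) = 655.64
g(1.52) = 30.24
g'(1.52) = 49.96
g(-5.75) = -1340.44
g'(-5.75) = 687.58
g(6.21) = 1639.41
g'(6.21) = 786.27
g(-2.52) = -123.17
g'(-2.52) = 137.30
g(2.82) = 161.75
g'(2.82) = 163.88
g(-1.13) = -14.74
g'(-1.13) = 31.89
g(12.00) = 11755.71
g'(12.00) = 2936.77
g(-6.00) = -1519.83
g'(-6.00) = 747.97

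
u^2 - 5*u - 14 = (u - 7)*(u + 2)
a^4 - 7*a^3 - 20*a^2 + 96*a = a*(a - 8)*(a - 3)*(a + 4)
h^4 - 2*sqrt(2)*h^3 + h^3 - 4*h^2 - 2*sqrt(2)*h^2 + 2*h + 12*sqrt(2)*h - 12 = (h - 2)*(h + 3)*(h - sqrt(2))^2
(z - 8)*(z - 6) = z^2 - 14*z + 48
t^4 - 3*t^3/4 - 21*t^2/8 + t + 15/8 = (t - 3/2)*(t - 5/4)*(t + 1)^2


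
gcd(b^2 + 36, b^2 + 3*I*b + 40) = 1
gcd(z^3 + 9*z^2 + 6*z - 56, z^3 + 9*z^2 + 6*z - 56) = z^3 + 9*z^2 + 6*z - 56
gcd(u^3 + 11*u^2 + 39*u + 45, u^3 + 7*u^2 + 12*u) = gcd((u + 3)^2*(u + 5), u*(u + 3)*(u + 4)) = u + 3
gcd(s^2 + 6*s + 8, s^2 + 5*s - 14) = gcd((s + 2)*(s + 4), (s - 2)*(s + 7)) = 1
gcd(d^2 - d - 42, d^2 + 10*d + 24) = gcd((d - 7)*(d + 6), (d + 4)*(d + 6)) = d + 6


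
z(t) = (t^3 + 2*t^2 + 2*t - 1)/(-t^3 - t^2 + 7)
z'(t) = (3*t^2 + 2*t)*(t^3 + 2*t^2 + 2*t - 1)/(-t^3 - t^2 + 7)^2 + (3*t^2 + 4*t + 2)/(-t^3 - t^2 + 7)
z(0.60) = 0.18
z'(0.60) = 0.92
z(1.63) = 963.70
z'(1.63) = 877477.60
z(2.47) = -2.20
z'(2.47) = 1.48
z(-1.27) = -0.32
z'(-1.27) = 0.14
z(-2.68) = -0.59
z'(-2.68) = 0.17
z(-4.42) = -0.77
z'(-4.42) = 0.06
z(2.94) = -1.76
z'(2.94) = 0.60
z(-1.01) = -0.29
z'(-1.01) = 0.10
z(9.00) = -1.13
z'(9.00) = 0.02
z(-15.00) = -0.94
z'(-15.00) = 0.00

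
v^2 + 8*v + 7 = (v + 1)*(v + 7)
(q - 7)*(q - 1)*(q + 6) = q^3 - 2*q^2 - 41*q + 42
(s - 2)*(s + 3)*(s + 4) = s^3 + 5*s^2 - 2*s - 24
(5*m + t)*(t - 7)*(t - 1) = 5*m*t^2 - 40*m*t + 35*m + t^3 - 8*t^2 + 7*t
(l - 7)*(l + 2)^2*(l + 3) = l^4 - 33*l^2 - 100*l - 84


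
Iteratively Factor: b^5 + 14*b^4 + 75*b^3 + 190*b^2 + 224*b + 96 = (b + 4)*(b^4 + 10*b^3 + 35*b^2 + 50*b + 24) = (b + 3)*(b + 4)*(b^3 + 7*b^2 + 14*b + 8) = (b + 1)*(b + 3)*(b + 4)*(b^2 + 6*b + 8) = (b + 1)*(b + 3)*(b + 4)^2*(b + 2)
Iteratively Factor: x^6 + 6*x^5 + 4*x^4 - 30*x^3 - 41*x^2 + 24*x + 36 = (x + 3)*(x^5 + 3*x^4 - 5*x^3 - 15*x^2 + 4*x + 12) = (x + 1)*(x + 3)*(x^4 + 2*x^3 - 7*x^2 - 8*x + 12) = (x + 1)*(x + 3)^2*(x^3 - x^2 - 4*x + 4) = (x - 2)*(x + 1)*(x + 3)^2*(x^2 + x - 2) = (x - 2)*(x - 1)*(x + 1)*(x + 3)^2*(x + 2)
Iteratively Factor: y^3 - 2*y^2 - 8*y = (y - 4)*(y^2 + 2*y) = (y - 4)*(y + 2)*(y)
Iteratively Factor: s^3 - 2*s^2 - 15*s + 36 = (s + 4)*(s^2 - 6*s + 9) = (s - 3)*(s + 4)*(s - 3)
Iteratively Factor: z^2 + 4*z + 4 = (z + 2)*(z + 2)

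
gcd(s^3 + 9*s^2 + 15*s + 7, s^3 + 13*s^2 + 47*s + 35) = s^2 + 8*s + 7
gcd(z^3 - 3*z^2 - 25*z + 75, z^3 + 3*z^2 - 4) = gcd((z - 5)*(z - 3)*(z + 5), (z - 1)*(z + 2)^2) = 1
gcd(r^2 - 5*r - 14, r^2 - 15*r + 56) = r - 7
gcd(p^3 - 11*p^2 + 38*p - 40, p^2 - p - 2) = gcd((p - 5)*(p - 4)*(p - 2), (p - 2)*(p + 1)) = p - 2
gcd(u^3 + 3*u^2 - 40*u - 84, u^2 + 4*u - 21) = u + 7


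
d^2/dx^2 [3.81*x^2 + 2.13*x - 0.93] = 7.62000000000000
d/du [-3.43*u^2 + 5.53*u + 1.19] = 5.53 - 6.86*u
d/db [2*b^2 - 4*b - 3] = 4*b - 4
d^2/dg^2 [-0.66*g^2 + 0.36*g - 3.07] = -1.32000000000000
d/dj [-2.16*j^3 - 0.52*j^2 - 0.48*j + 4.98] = -6.48*j^2 - 1.04*j - 0.48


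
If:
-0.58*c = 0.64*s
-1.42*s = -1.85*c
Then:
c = 0.00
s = 0.00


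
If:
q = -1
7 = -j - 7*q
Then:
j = 0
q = -1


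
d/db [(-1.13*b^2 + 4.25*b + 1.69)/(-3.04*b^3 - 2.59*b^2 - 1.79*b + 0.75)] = (-3.4352*b^4 + 25.84*b^3 + 28.443*b^2 + 7.0592*b + 6.2126)/(9.2416*b^6 + 15.7472*b^5 + 17.5913*b^4 + 4.7122*b^3 - 0.6809*b^2 - 2.685*b + 0.5625)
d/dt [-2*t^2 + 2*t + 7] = 2 - 4*t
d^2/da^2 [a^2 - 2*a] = 2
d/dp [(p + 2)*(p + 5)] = 2*p + 7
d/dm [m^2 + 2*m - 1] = 2*m + 2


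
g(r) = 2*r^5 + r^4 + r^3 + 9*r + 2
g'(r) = 10*r^4 + 4*r^3 + 3*r^2 + 9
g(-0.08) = 1.28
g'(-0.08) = 9.02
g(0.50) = 6.75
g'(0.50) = 10.88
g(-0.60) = -3.64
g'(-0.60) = 10.51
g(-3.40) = -842.98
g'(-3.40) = 1222.80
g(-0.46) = -2.23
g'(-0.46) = 9.69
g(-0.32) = -0.91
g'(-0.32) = 9.28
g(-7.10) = -33963.23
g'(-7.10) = 24140.27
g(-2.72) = -285.63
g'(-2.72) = 498.06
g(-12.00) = -478762.00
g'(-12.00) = 200889.00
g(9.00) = 125471.00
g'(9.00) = 68778.00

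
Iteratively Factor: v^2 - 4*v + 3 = (v - 1)*(v - 3)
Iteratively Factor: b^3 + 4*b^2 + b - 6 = (b + 2)*(b^2 + 2*b - 3) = (b + 2)*(b + 3)*(b - 1)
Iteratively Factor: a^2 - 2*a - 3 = (a + 1)*(a - 3)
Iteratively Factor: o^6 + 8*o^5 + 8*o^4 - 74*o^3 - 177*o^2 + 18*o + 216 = (o + 4)*(o^5 + 4*o^4 - 8*o^3 - 42*o^2 - 9*o + 54) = (o - 3)*(o + 4)*(o^4 + 7*o^3 + 13*o^2 - 3*o - 18) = (o - 3)*(o + 3)*(o + 4)*(o^3 + 4*o^2 + o - 6) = (o - 3)*(o - 1)*(o + 3)*(o + 4)*(o^2 + 5*o + 6) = (o - 3)*(o - 1)*(o + 3)^2*(o + 4)*(o + 2)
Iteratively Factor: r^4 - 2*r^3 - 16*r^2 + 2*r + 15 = (r - 1)*(r^3 - r^2 - 17*r - 15) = (r - 5)*(r - 1)*(r^2 + 4*r + 3) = (r - 5)*(r - 1)*(r + 3)*(r + 1)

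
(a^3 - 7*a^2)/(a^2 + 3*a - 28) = a^2*(a - 7)/(a^2 + 3*a - 28)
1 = 1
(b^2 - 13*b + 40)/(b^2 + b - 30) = (b - 8)/(b + 6)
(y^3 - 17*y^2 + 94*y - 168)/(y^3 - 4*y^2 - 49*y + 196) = (y - 6)/(y + 7)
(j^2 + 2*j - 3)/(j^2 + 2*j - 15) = (j^2 + 2*j - 3)/(j^2 + 2*j - 15)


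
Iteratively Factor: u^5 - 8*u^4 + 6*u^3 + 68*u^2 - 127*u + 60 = (u - 4)*(u^4 - 4*u^3 - 10*u^2 + 28*u - 15) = (u - 5)*(u - 4)*(u^3 + u^2 - 5*u + 3) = (u - 5)*(u - 4)*(u + 3)*(u^2 - 2*u + 1) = (u - 5)*(u - 4)*(u - 1)*(u + 3)*(u - 1)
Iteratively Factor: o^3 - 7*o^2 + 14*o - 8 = (o - 2)*(o^2 - 5*o + 4) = (o - 2)*(o - 1)*(o - 4)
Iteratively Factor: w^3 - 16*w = (w - 4)*(w^2 + 4*w) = w*(w - 4)*(w + 4)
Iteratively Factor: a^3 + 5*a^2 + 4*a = (a)*(a^2 + 5*a + 4) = a*(a + 4)*(a + 1)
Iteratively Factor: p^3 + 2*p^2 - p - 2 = (p + 2)*(p^2 - 1) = (p - 1)*(p + 2)*(p + 1)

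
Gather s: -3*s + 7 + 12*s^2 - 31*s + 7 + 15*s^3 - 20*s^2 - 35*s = 15*s^3 - 8*s^2 - 69*s + 14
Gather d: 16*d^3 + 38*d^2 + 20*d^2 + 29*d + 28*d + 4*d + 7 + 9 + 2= 16*d^3 + 58*d^2 + 61*d + 18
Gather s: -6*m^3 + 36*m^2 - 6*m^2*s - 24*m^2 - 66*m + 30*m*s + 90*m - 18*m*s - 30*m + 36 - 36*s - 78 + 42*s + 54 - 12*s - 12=-6*m^3 + 12*m^2 - 6*m + s*(-6*m^2 + 12*m - 6)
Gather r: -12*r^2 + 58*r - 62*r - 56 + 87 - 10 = -12*r^2 - 4*r + 21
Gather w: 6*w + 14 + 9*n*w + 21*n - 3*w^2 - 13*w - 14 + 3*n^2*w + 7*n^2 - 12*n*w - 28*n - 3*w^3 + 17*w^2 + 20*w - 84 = 7*n^2 - 7*n - 3*w^3 + 14*w^2 + w*(3*n^2 - 3*n + 13) - 84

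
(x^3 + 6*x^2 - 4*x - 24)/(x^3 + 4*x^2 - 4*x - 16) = (x + 6)/(x + 4)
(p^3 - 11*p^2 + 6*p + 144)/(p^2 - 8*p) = p - 3 - 18/p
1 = 1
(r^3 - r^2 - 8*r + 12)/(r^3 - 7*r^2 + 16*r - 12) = (r + 3)/(r - 3)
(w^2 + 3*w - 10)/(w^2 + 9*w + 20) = (w - 2)/(w + 4)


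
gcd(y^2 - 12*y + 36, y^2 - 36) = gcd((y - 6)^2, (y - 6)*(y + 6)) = y - 6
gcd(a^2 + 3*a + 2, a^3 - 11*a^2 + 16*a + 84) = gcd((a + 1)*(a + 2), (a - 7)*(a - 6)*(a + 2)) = a + 2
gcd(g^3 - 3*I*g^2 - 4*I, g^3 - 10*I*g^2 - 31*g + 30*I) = g - 2*I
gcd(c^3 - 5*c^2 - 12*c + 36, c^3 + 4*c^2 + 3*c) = c + 3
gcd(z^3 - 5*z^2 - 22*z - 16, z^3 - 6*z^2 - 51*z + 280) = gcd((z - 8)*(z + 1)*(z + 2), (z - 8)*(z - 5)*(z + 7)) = z - 8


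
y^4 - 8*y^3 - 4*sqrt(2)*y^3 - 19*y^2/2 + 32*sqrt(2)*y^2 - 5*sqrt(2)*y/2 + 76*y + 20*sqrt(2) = (y - 8)*(y - 5*sqrt(2))*(sqrt(2)*y/2 + 1/2)*(sqrt(2)*y + 1)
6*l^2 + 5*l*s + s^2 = (2*l + s)*(3*l + s)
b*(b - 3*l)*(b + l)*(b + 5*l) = b^4 + 3*b^3*l - 13*b^2*l^2 - 15*b*l^3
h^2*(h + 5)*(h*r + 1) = h^4*r + 5*h^3*r + h^3 + 5*h^2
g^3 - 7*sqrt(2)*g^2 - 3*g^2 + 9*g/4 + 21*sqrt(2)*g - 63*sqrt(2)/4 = (g - 3/2)^2*(g - 7*sqrt(2))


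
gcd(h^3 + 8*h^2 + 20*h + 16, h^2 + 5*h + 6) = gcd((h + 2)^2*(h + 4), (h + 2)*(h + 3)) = h + 2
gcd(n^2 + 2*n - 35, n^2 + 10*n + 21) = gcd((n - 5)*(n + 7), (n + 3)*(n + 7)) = n + 7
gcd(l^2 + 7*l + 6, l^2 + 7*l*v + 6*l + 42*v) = l + 6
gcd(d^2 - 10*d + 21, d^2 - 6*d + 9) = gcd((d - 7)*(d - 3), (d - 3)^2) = d - 3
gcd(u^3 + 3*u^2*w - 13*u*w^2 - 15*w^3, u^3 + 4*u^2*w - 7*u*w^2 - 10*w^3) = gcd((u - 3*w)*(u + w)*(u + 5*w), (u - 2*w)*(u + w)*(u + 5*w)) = u^2 + 6*u*w + 5*w^2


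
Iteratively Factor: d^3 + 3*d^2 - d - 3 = (d - 1)*(d^2 + 4*d + 3) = (d - 1)*(d + 1)*(d + 3)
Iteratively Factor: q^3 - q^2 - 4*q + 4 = (q - 2)*(q^2 + q - 2) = (q - 2)*(q - 1)*(q + 2)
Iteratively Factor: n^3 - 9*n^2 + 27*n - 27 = (n - 3)*(n^2 - 6*n + 9) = (n - 3)^2*(n - 3)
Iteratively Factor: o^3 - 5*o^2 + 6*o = (o)*(o^2 - 5*o + 6) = o*(o - 3)*(o - 2)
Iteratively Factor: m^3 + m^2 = (m)*(m^2 + m) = m^2*(m + 1)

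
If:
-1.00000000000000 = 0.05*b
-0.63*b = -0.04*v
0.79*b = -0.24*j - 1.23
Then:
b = -20.00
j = 60.71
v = -315.00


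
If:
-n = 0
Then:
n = 0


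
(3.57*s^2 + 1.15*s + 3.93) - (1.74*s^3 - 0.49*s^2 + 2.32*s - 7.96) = -1.74*s^3 + 4.06*s^2 - 1.17*s + 11.89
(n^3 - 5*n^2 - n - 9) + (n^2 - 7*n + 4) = n^3 - 4*n^2 - 8*n - 5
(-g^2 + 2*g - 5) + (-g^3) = -g^3 - g^2 + 2*g - 5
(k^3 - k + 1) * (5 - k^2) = -k^5 + 6*k^3 - k^2 - 5*k + 5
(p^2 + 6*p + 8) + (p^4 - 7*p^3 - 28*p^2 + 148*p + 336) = p^4 - 7*p^3 - 27*p^2 + 154*p + 344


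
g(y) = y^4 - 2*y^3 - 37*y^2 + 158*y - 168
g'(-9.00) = -2578.00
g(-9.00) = 3432.00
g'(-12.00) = -6730.00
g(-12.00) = 16800.00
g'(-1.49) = 241.71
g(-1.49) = -474.02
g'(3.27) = -8.27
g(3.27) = -2.57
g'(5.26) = 184.88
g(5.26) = 113.81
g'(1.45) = 50.28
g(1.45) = -18.37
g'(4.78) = 104.05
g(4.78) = 45.47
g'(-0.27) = 177.46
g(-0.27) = -213.31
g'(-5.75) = -375.31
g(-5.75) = -826.46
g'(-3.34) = 189.19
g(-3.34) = -909.51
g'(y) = 4*y^3 - 6*y^2 - 74*y + 158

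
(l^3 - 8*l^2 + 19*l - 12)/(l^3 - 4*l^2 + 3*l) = (l - 4)/l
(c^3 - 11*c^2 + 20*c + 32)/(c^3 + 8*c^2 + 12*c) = (c^3 - 11*c^2 + 20*c + 32)/(c*(c^2 + 8*c + 12))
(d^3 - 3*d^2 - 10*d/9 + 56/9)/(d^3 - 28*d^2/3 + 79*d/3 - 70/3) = (d + 4/3)/(d - 5)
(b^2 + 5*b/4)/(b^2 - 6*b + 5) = b*(4*b + 5)/(4*(b^2 - 6*b + 5))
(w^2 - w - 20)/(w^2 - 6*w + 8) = (w^2 - w - 20)/(w^2 - 6*w + 8)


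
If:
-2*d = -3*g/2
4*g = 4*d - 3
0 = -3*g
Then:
No Solution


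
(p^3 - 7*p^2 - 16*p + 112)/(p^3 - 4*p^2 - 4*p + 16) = (p^2 - 3*p - 28)/(p^2 - 4)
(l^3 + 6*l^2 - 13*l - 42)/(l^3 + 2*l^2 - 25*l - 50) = (l^2 + 4*l - 21)/(l^2 - 25)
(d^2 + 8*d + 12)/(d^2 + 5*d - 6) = (d + 2)/(d - 1)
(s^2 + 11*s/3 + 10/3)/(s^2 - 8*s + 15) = (3*s^2 + 11*s + 10)/(3*(s^2 - 8*s + 15))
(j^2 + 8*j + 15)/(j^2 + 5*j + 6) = (j + 5)/(j + 2)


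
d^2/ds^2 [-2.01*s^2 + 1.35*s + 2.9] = -4.02000000000000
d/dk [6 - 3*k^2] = -6*k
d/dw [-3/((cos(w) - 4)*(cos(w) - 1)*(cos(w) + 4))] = 3*(3*sin(w)^2 + 2*cos(w) + 13)*sin(w)/((cos(w) - 4)^2*(cos(w) - 1)^2*(cos(w) + 4)^2)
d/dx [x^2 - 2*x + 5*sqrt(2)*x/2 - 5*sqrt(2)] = 2*x - 2 + 5*sqrt(2)/2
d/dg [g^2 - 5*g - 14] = 2*g - 5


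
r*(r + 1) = r^2 + r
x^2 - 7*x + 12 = (x - 4)*(x - 3)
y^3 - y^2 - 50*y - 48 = (y - 8)*(y + 1)*(y + 6)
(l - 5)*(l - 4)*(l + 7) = l^3 - 2*l^2 - 43*l + 140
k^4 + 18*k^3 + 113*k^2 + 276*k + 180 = (k + 1)*(k + 5)*(k + 6)^2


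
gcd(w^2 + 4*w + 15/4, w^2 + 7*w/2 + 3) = w + 3/2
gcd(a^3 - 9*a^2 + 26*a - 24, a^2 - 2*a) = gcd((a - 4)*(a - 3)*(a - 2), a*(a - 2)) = a - 2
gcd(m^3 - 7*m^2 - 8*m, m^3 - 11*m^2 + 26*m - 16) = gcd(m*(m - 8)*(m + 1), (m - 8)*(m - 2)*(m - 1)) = m - 8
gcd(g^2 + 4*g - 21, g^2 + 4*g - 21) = g^2 + 4*g - 21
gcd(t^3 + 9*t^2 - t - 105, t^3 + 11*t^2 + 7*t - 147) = t^2 + 4*t - 21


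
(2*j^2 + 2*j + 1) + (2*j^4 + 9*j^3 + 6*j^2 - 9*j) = 2*j^4 + 9*j^3 + 8*j^2 - 7*j + 1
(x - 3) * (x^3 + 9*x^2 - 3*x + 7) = x^4 + 6*x^3 - 30*x^2 + 16*x - 21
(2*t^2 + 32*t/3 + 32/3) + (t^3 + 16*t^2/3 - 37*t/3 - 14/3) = t^3 + 22*t^2/3 - 5*t/3 + 6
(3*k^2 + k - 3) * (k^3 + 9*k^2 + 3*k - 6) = 3*k^5 + 28*k^4 + 15*k^3 - 42*k^2 - 15*k + 18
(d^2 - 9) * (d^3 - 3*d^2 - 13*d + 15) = d^5 - 3*d^4 - 22*d^3 + 42*d^2 + 117*d - 135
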